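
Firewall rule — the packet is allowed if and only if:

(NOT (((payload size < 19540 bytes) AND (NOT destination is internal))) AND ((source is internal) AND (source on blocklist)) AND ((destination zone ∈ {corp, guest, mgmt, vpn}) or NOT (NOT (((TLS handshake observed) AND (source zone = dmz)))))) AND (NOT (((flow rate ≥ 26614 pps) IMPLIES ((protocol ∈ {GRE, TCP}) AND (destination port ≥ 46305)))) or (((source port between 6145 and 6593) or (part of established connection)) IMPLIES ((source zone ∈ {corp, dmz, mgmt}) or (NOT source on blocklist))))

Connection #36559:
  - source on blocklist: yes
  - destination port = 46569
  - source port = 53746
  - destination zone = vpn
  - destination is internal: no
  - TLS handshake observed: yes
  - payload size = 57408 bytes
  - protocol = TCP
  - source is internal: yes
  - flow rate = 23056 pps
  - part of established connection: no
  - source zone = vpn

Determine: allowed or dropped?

Atomic conditions:
  payload size < 19540 bytes: 57408 < 19540 is false
  NOT destination is internal: no → true
  source is internal: yes → true
  source on blocklist: yes → true
  destination zone ∈ {corp, guest, mgmt, vpn}: vpn is in the set → true
  TLS handshake observed: yes → true
  source zone = dmz: vpn == dmz is false
  flow rate ≥ 26614 pps: 23056 ≥ 26614 is false
  protocol ∈ {GRE, TCP}: TCP is in the set → true
  destination port ≥ 46305: 46569 ≥ 46305 is true
  source port between 6145 and 6593: 53746 in [6145, 6593] is false
  part of established connection: no → false
  source zone ∈ {corp, dmz, mgmt}: vpn is not in the set → false
  NOT source on blocklist: yes → false
Combine:
[1.1.1] false AND true = false
[1.1] NOT false = true
[1.2] true AND true = true
[1.3.2.1.1] true AND false = false
[1.3.2.1] NOT false = true
[1.3.2] NOT true = false
[1.3] true OR false = true
[1] true AND true AND true = true
[2.1.1.2] true AND true = true
[2.1.1] false → true (antecedent false ⇒ implication holds) = true
[2.1] NOT true = false
[2.2.1] false OR false = false
[2.2.2] false OR false = false
[2.2] false → false (antecedent false ⇒ implication holds) = true
[2] false OR true = true
[root] true AND true = true
Overall: true → allowed

Allowed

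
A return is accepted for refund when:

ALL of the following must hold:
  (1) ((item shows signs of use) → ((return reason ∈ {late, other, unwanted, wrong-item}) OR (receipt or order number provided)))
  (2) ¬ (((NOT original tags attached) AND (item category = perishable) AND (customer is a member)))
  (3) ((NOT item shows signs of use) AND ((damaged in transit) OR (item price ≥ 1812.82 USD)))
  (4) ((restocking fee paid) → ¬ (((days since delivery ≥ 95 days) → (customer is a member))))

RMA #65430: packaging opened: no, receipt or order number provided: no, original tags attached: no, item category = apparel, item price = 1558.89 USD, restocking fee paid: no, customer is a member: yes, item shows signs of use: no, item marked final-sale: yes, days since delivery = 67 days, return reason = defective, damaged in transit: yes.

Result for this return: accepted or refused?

Accepted

Atomic conditions:
  item shows signs of use: no → false
  return reason ∈ {late, other, unwanted, wrong-item}: defective is not in the set → false
  receipt or order number provided: no → false
  NOT original tags attached: no → true
  item category = perishable: apparel == perishable is false
  customer is a member: yes → true
  NOT item shows signs of use: no → true
  damaged in transit: yes → true
  item price ≥ 1812.82 USD: 1558.89 ≥ 1812.82 is false
  restocking fee paid: no → false
  days since delivery ≥ 95 days: 67 ≥ 95 is false
Combine:
[1.2] false OR false = false
[1] false → false (antecedent false ⇒ implication holds) = true
[2.1] true AND false AND true = false
[2] NOT false = true
[3.2] true OR false = true
[3] true AND true = true
[4.2.1] false → true (antecedent false ⇒ implication holds) = true
[4.2] NOT true = false
[4] false → false (antecedent false ⇒ implication holds) = true
[root] true AND true AND true AND true = true
Overall: true → accepted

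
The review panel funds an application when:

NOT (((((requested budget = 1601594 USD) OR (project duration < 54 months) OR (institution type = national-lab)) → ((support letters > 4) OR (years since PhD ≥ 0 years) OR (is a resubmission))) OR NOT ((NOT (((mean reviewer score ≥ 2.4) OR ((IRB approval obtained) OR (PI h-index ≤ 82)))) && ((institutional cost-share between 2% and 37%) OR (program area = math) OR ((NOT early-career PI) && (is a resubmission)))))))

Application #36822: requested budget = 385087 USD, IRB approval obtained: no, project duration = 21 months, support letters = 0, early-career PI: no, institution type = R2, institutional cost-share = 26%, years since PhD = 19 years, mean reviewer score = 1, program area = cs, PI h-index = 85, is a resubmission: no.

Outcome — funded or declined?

Atomic conditions:
  requested budget = 1601594 USD: 385087 == 1601594 is false
  project duration < 54 months: 21 < 54 is true
  institution type = national-lab: R2 == national-lab is false
  support letters > 4: 0 > 4 is false
  years since PhD ≥ 0 years: 19 ≥ 0 is true
  is a resubmission: no → false
  mean reviewer score ≥ 2.4: 1 ≥ 2.4 is false
  IRB approval obtained: no → false
  PI h-index ≤ 82: 85 ≤ 82 is false
  institutional cost-share between 2% and 37%: 26 in [2, 37] is true
  program area = math: cs == math is false
  NOT early-career PI: no → true
Combine:
[1.1.1] false OR true OR false = true
[1.1.2] false OR true OR false = true
[1.1] true → true = true
[1.2.1.1.1.2] false OR false = false
[1.2.1.1.1] false OR false = false
[1.2.1.1] NOT false = true
[1.2.1.2.3] true AND false = false
[1.2.1.2] true OR false OR false = true
[1.2.1] true AND true = true
[1.2] NOT true = false
[1] true OR false = true
[root] NOT true = false
Overall: false → declined

Declined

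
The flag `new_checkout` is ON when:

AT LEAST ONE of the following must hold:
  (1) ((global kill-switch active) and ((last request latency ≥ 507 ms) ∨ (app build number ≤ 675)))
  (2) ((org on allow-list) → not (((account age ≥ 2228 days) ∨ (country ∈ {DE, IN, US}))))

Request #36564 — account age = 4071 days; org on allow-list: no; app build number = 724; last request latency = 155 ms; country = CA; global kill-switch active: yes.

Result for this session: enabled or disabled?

Atomic conditions:
  global kill-switch active: yes → true
  last request latency ≥ 507 ms: 155 ≥ 507 is false
  app build number ≤ 675: 724 ≤ 675 is false
  org on allow-list: no → false
  account age ≥ 2228 days: 4071 ≥ 2228 is true
  country ∈ {DE, IN, US}: CA is not in the set → false
Combine:
[1.2] false OR false = false
[1] true AND false = false
[2.2.1] true OR false = true
[2.2] NOT true = false
[2] false → false (antecedent false ⇒ implication holds) = true
[root] false OR true = true
Overall: true → enabled

Enabled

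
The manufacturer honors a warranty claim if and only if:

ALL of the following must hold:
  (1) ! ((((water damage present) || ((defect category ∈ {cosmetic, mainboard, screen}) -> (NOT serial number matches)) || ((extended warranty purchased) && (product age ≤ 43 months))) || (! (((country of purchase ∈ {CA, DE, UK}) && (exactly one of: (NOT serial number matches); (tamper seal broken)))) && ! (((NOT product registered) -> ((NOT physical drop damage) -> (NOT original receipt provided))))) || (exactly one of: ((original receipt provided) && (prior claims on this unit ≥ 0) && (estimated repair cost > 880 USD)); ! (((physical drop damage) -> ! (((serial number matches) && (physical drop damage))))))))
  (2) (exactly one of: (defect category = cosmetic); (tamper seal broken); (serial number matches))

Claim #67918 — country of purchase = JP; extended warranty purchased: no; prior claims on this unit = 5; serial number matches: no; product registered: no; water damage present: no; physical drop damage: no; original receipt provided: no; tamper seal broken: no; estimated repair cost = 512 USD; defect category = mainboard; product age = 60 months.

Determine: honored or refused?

Refused

Atomic conditions:
  water damage present: no → false
  defect category ∈ {cosmetic, mainboard, screen}: mainboard is in the set → true
  NOT serial number matches: no → true
  extended warranty purchased: no → false
  product age ≤ 43 months: 60 ≤ 43 is false
  country of purchase ∈ {CA, DE, UK}: JP is not in the set → false
  tamper seal broken: no → false
  NOT product registered: no → true
  NOT physical drop damage: no → true
  NOT original receipt provided: no → true
  original receipt provided: no → false
  prior claims on this unit ≥ 0: 5 ≥ 0 is true
  estimated repair cost > 880 USD: 512 > 880 is false
  physical drop damage: no → false
  serial number matches: no → false
  defect category = cosmetic: mainboard == cosmetic is false
Combine:
[1.1.1.2] true → true = true
[1.1.1.3] false AND false = false
[1.1.1] false OR true OR false = true
[1.1.2.1.1.2] exactly-one(true, false) = true
[1.1.2.1.1] false AND true = false
[1.1.2.1] NOT false = true
[1.1.2.2.1.2] true → true = true
[1.1.2.2.1] true → true = true
[1.1.2.2] NOT true = false
[1.1.2] true AND false = false
[1.1.3.1] false AND true AND false = false
[1.1.3.2.1.2.1] false AND false = false
[1.1.3.2.1.2] NOT false = true
[1.1.3.2.1] false → true (antecedent false ⇒ implication holds) = true
[1.1.3.2] NOT true = false
[1.1.3] exactly-one(false, false) = false
[1.1] true OR false OR false = true
[1] NOT true = false
[2] exactly-one(false, false, false) = false
[root] false AND false = false
Overall: false → refused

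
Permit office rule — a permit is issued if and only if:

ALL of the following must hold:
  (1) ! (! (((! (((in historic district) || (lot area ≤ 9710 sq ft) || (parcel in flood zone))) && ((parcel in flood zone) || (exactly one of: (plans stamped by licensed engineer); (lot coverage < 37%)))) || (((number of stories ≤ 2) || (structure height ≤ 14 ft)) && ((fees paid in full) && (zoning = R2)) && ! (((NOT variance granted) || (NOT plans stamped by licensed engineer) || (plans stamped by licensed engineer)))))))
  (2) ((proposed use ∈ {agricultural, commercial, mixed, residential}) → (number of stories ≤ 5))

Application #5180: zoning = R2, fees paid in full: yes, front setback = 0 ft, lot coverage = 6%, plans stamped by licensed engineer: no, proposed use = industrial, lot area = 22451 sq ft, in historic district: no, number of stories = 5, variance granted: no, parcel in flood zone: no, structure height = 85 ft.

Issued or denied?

Atomic conditions:
  in historic district: no → false
  lot area ≤ 9710 sq ft: 22451 ≤ 9710 is false
  parcel in flood zone: no → false
  plans stamped by licensed engineer: no → false
  lot coverage < 37%: 6 < 37 is true
  number of stories ≤ 2: 5 ≤ 2 is false
  structure height ≤ 14 ft: 85 ≤ 14 is false
  fees paid in full: yes → true
  zoning = R2: R2 == R2 is true
  NOT variance granted: no → true
  NOT plans stamped by licensed engineer: no → true
  proposed use ∈ {agricultural, commercial, mixed, residential}: industrial is not in the set → false
  number of stories ≤ 5: 5 ≤ 5 is true
Combine:
[1.1.1.1.1.1] false OR false OR false = false
[1.1.1.1.1] NOT false = true
[1.1.1.1.2.2] exactly-one(false, true) = true
[1.1.1.1.2] false OR true = true
[1.1.1.1] true AND true = true
[1.1.1.2.1] false OR false = false
[1.1.1.2.2] true AND true = true
[1.1.1.2.3.1] true OR true OR false = true
[1.1.1.2.3] NOT true = false
[1.1.1.2] false AND true AND false = false
[1.1.1] true OR false = true
[1.1] NOT true = false
[1] NOT false = true
[2] false → true (antecedent false ⇒ implication holds) = true
[root] true AND true = true
Overall: true → issued

Issued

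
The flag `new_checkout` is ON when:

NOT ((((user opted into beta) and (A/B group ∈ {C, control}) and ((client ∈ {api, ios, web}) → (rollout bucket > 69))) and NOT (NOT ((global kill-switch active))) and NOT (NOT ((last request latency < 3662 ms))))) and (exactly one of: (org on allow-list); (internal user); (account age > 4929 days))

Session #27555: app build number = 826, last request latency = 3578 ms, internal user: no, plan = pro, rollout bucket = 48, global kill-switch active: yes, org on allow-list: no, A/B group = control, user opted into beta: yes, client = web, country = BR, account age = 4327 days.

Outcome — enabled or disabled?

Atomic conditions:
  user opted into beta: yes → true
  A/B group ∈ {C, control}: control is in the set → true
  client ∈ {api, ios, web}: web is in the set → true
  rollout bucket > 69: 48 > 69 is false
  global kill-switch active: yes → true
  last request latency < 3662 ms: 3578 < 3662 is true
  org on allow-list: no → false
  internal user: no → false
  account age > 4929 days: 4327 > 4929 is false
Combine:
[1.1.1.3] true → false = false
[1.1.1] true AND true AND false = false
[1.1.2.1] NOT true = false
[1.1.2] NOT false = true
[1.1.3.1] NOT true = false
[1.1.3] NOT false = true
[1.1] false AND true AND true = false
[1] NOT false = true
[2] exactly-one(false, false, false) = false
[root] true AND false = false
Overall: false → disabled

Disabled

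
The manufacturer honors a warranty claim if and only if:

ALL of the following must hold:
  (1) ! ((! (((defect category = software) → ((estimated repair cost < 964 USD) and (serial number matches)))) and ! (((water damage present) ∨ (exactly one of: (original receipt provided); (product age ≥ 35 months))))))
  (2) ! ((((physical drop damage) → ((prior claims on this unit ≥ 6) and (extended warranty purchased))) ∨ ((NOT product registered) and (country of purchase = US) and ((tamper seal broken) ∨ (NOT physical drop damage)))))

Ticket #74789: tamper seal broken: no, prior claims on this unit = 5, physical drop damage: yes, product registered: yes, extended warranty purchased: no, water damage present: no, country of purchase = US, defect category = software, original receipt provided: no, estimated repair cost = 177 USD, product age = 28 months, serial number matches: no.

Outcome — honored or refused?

Refused

Atomic conditions:
  defect category = software: software == software is true
  estimated repair cost < 964 USD: 177 < 964 is true
  serial number matches: no → false
  water damage present: no → false
  original receipt provided: no → false
  product age ≥ 35 months: 28 ≥ 35 is false
  physical drop damage: yes → true
  prior claims on this unit ≥ 6: 5 ≥ 6 is false
  extended warranty purchased: no → false
  NOT product registered: yes → false
  country of purchase = US: US == US is true
  tamper seal broken: no → false
  NOT physical drop damage: yes → false
Combine:
[1.1.1.1.2] true AND false = false
[1.1.1.1] true → false = false
[1.1.1] NOT false = true
[1.1.2.1.2] exactly-one(false, false) = false
[1.1.2.1] false OR false = false
[1.1.2] NOT false = true
[1.1] true AND true = true
[1] NOT true = false
[2.1.1.2] false AND false = false
[2.1.1] true → false = false
[2.1.2.3] false OR false = false
[2.1.2] false AND true AND false = false
[2.1] false OR false = false
[2] NOT false = true
[root] false AND true = false
Overall: false → refused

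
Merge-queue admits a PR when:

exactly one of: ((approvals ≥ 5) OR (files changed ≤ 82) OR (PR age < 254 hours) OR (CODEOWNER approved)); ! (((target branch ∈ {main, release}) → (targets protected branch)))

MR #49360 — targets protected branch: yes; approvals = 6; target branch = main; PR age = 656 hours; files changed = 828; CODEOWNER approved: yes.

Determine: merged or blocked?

Merged

Atomic conditions:
  approvals ≥ 5: 6 ≥ 5 is true
  files changed ≤ 82: 828 ≤ 82 is false
  PR age < 254 hours: 656 < 254 is false
  CODEOWNER approved: yes → true
  target branch ∈ {main, release}: main is in the set → true
  targets protected branch: yes → true
Combine:
[1] true OR false OR false OR true = true
[2.1] true → true = true
[2] NOT true = false
[root] exactly-one(true, false) = true
Overall: true → merged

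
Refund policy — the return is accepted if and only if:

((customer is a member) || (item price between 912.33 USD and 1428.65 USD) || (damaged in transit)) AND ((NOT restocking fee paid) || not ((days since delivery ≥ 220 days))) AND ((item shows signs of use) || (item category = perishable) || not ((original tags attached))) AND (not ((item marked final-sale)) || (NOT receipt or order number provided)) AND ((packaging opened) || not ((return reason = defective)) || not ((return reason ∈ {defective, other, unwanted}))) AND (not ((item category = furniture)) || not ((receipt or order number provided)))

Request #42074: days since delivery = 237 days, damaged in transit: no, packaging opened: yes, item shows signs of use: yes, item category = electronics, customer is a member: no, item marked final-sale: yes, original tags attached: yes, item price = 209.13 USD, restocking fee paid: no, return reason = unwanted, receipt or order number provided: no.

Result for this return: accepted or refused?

Refused

Atomic conditions:
  customer is a member: no → false
  item price between 912.33 USD and 1428.65 USD: 209.13 in [912.33, 1428.65] is false
  damaged in transit: no → false
  NOT restocking fee paid: no → true
  days since delivery ≥ 220 days: 237 ≥ 220 is true
  item shows signs of use: yes → true
  item category = perishable: electronics == perishable is false
  original tags attached: yes → true
  item marked final-sale: yes → true
  NOT receipt or order number provided: no → true
  packaging opened: yes → true
  return reason = defective: unwanted == defective is false
  return reason ∈ {defective, other, unwanted}: unwanted is in the set → true
  item category = furniture: electronics == furniture is false
  receipt or order number provided: no → false
Combine:
[1] false OR false OR false = false
[2.2] NOT true = false
[2] true OR false = true
[3.3] NOT true = false
[3] true OR false OR false = true
[4.1] NOT true = false
[4] false OR true = true
[5.2] NOT false = true
[5.3] NOT true = false
[5] true OR true OR false = true
[6.1] NOT false = true
[6.2] NOT false = true
[6] true OR true = true
[root] false AND true AND true AND true AND true AND true = false
Overall: false → refused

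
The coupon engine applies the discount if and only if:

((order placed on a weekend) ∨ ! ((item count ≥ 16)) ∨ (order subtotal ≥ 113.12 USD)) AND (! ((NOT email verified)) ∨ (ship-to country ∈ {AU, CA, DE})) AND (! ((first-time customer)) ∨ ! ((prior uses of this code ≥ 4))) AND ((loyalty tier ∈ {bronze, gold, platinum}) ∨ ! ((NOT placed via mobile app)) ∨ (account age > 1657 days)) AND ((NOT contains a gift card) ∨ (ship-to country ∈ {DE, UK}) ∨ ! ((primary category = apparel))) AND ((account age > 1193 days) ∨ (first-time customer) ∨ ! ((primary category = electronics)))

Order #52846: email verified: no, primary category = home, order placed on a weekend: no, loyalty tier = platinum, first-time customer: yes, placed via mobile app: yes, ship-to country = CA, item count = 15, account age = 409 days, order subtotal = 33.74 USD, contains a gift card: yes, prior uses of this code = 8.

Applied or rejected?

Atomic conditions:
  order placed on a weekend: no → false
  item count ≥ 16: 15 ≥ 16 is false
  order subtotal ≥ 113.12 USD: 33.74 ≥ 113.12 is false
  NOT email verified: no → true
  ship-to country ∈ {AU, CA, DE}: CA is in the set → true
  first-time customer: yes → true
  prior uses of this code ≥ 4: 8 ≥ 4 is true
  loyalty tier ∈ {bronze, gold, platinum}: platinum is in the set → true
  NOT placed via mobile app: yes → false
  account age > 1657 days: 409 > 1657 is false
  NOT contains a gift card: yes → false
  ship-to country ∈ {DE, UK}: CA is not in the set → false
  primary category = apparel: home == apparel is false
  account age > 1193 days: 409 > 1193 is false
  primary category = electronics: home == electronics is false
Combine:
[1.2] NOT false = true
[1] false OR true OR false = true
[2.1] NOT true = false
[2] false OR true = true
[3.1] NOT true = false
[3.2] NOT true = false
[3] false OR false = false
[4.2] NOT false = true
[4] true OR true OR false = true
[5.3] NOT false = true
[5] false OR false OR true = true
[6.3] NOT false = true
[6] false OR true OR true = true
[root] true AND true AND false AND true AND true AND true = false
Overall: false → rejected

Rejected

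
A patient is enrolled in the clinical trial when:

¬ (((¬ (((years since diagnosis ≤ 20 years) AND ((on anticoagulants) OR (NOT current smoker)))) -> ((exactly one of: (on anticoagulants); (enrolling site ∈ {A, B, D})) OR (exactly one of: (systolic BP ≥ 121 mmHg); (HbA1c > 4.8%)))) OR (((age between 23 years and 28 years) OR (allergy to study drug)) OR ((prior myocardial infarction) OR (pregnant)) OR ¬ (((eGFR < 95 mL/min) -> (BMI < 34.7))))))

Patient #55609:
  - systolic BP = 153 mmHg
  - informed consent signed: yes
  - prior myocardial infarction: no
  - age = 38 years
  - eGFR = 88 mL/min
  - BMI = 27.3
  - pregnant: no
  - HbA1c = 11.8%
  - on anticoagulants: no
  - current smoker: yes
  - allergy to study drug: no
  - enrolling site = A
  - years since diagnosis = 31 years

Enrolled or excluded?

Excluded

Atomic conditions:
  years since diagnosis ≤ 20 years: 31 ≤ 20 is false
  on anticoagulants: no → false
  NOT current smoker: yes → false
  enrolling site ∈ {A, B, D}: A is in the set → true
  systolic BP ≥ 121 mmHg: 153 ≥ 121 is true
  HbA1c > 4.8%: 11.8 > 4.8 is true
  age between 23 years and 28 years: 38 in [23, 28] is false
  allergy to study drug: no → false
  prior myocardial infarction: no → false
  pregnant: no → false
  eGFR < 95 mL/min: 88 < 95 is true
  BMI < 34.7: 27.3 < 34.7 is true
Combine:
[1.1.1.1.2] false OR false = false
[1.1.1.1] false AND false = false
[1.1.1] NOT false = true
[1.1.2.1] exactly-one(false, true) = true
[1.1.2.2] exactly-one(true, true) = false
[1.1.2] true OR false = true
[1.1] true → true = true
[1.2.1] false OR false = false
[1.2.2] false OR false = false
[1.2.3.1] true → true = true
[1.2.3] NOT true = false
[1.2] false OR false OR false = false
[1] true OR false = true
[root] NOT true = false
Overall: false → excluded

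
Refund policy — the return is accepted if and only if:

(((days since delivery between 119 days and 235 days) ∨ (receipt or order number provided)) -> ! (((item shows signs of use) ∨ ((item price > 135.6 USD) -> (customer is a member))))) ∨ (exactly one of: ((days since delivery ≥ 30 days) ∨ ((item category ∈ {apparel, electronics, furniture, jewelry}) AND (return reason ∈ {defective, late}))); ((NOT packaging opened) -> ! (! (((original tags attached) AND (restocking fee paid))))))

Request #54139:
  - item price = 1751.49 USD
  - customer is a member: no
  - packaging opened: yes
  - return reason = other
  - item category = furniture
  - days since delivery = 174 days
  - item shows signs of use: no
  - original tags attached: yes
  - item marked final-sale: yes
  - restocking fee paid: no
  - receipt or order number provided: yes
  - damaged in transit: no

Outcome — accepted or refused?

Atomic conditions:
  days since delivery between 119 days and 235 days: 174 in [119, 235] is true
  receipt or order number provided: yes → true
  item shows signs of use: no → false
  item price > 135.6 USD: 1751.49 > 135.6 is true
  customer is a member: no → false
  days since delivery ≥ 30 days: 174 ≥ 30 is true
  item category ∈ {apparel, electronics, furniture, jewelry}: furniture is in the set → true
  return reason ∈ {defective, late}: other is not in the set → false
  NOT packaging opened: yes → false
  original tags attached: yes → true
  restocking fee paid: no → false
Combine:
[1.1] true OR true = true
[1.2.1.2] true → false = false
[1.2.1] false OR false = false
[1.2] NOT false = true
[1] true → true = true
[2.1.2] true AND false = false
[2.1] true OR false = true
[2.2.2.1.1] true AND false = false
[2.2.2.1] NOT false = true
[2.2.2] NOT true = false
[2.2] false → false (antecedent false ⇒ implication holds) = true
[2] exactly-one(true, true) = false
[root] true OR false = true
Overall: true → accepted

Accepted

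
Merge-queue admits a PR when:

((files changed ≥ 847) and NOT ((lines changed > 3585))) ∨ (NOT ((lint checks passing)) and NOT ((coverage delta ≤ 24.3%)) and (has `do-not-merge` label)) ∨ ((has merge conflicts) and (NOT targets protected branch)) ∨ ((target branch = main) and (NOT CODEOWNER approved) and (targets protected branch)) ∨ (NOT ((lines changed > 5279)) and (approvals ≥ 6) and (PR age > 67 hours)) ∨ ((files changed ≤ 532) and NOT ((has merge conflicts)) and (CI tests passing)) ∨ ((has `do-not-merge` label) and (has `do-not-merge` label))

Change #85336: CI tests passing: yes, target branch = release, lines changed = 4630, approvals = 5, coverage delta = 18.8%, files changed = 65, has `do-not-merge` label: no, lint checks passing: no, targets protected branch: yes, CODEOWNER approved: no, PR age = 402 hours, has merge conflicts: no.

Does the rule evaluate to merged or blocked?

Atomic conditions:
  files changed ≥ 847: 65 ≥ 847 is false
  lines changed > 3585: 4630 > 3585 is true
  lint checks passing: no → false
  coverage delta ≤ 24.3%: 18.8 ≤ 24.3 is true
  has `do-not-merge` label: no → false
  has merge conflicts: no → false
  NOT targets protected branch: yes → false
  target branch = main: release == main is false
  NOT CODEOWNER approved: no → true
  targets protected branch: yes → true
  lines changed > 5279: 4630 > 5279 is false
  approvals ≥ 6: 5 ≥ 6 is false
  PR age > 67 hours: 402 > 67 is true
  files changed ≤ 532: 65 ≤ 532 is true
  CI tests passing: yes → true
Combine:
[1.2] NOT true = false
[1] false AND false = false
[2.1] NOT false = true
[2.2] NOT true = false
[2] true AND false AND false = false
[3] false AND false = false
[4] false AND true AND true = false
[5.1] NOT false = true
[5] true AND false AND true = false
[6.2] NOT false = true
[6] true AND true AND true = true
[7] false AND false = false
[root] false OR false OR false OR false OR false OR true OR false = true
Overall: true → merged

Merged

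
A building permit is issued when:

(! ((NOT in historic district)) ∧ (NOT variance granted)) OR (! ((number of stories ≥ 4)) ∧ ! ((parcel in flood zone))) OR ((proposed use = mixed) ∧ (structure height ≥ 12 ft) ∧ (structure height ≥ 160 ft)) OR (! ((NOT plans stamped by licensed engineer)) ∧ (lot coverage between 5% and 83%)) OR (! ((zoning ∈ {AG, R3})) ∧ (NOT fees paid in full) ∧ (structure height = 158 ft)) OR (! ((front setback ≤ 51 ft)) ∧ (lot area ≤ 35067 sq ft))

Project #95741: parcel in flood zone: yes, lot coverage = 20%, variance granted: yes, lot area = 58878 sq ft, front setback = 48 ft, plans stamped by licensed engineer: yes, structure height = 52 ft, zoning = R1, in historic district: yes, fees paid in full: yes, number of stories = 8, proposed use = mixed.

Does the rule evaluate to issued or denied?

Issued

Atomic conditions:
  NOT in historic district: yes → false
  NOT variance granted: yes → false
  number of stories ≥ 4: 8 ≥ 4 is true
  parcel in flood zone: yes → true
  proposed use = mixed: mixed == mixed is true
  structure height ≥ 12 ft: 52 ≥ 12 is true
  structure height ≥ 160 ft: 52 ≥ 160 is false
  NOT plans stamped by licensed engineer: yes → false
  lot coverage between 5% and 83%: 20 in [5, 83] is true
  zoning ∈ {AG, R3}: R1 is not in the set → false
  NOT fees paid in full: yes → false
  structure height = 158 ft: 52 == 158 is false
  front setback ≤ 51 ft: 48 ≤ 51 is true
  lot area ≤ 35067 sq ft: 58878 ≤ 35067 is false
Combine:
[1.1] NOT false = true
[1] true AND false = false
[2.1] NOT true = false
[2.2] NOT true = false
[2] false AND false = false
[3] true AND true AND false = false
[4.1] NOT false = true
[4] true AND true = true
[5.1] NOT false = true
[5] true AND false AND false = false
[6.1] NOT true = false
[6] false AND false = false
[root] false OR false OR false OR true OR false OR false = true
Overall: true → issued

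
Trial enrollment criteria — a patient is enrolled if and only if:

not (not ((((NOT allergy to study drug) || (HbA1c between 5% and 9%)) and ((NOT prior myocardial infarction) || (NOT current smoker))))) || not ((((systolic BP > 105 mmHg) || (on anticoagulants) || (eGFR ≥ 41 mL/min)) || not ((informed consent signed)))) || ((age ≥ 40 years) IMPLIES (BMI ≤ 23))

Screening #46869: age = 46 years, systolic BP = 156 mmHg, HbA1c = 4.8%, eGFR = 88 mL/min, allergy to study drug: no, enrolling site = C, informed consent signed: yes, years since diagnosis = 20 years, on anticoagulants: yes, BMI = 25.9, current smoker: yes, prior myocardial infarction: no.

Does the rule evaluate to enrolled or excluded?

Enrolled

Atomic conditions:
  NOT allergy to study drug: no → true
  HbA1c between 5% and 9%: 4.8 in [5, 9] is false
  NOT prior myocardial infarction: no → true
  NOT current smoker: yes → false
  systolic BP > 105 mmHg: 156 > 105 is true
  on anticoagulants: yes → true
  eGFR ≥ 41 mL/min: 88 ≥ 41 is true
  informed consent signed: yes → true
  age ≥ 40 years: 46 ≥ 40 is true
  BMI ≤ 23: 25.9 ≤ 23 is false
Combine:
[1.1.1.1] true OR false = true
[1.1.1.2] true OR false = true
[1.1.1] true AND true = true
[1.1] NOT true = false
[1] NOT false = true
[2.1.1] true OR true OR true = true
[2.1.2] NOT true = false
[2.1] true OR false = true
[2] NOT true = false
[3] true → false = false
[root] true OR false OR false = true
Overall: true → enrolled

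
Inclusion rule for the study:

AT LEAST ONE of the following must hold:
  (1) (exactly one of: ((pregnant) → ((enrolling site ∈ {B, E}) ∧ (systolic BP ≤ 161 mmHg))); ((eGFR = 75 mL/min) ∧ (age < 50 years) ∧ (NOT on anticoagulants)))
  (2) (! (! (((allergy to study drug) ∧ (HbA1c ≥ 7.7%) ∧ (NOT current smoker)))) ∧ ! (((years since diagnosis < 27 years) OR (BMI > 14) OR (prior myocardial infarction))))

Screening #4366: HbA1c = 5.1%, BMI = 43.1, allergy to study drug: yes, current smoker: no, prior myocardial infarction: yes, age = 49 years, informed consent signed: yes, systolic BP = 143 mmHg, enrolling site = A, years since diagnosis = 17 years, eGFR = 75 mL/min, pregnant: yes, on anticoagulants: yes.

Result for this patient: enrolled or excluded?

Excluded

Atomic conditions:
  pregnant: yes → true
  enrolling site ∈ {B, E}: A is not in the set → false
  systolic BP ≤ 161 mmHg: 143 ≤ 161 is true
  eGFR = 75 mL/min: 75 == 75 is true
  age < 50 years: 49 < 50 is true
  NOT on anticoagulants: yes → false
  allergy to study drug: yes → true
  HbA1c ≥ 7.7%: 5.1 ≥ 7.7 is false
  NOT current smoker: no → true
  years since diagnosis < 27 years: 17 < 27 is true
  BMI > 14: 43.1 > 14 is true
  prior myocardial infarction: yes → true
Combine:
[1.1.2] false AND true = false
[1.1] true → false = false
[1.2] true AND true AND false = false
[1] exactly-one(false, false) = false
[2.1.1.1] true AND false AND true = false
[2.1.1] NOT false = true
[2.1] NOT true = false
[2.2.1] true OR true OR true = true
[2.2] NOT true = false
[2] false AND false = false
[root] false OR false = false
Overall: false → excluded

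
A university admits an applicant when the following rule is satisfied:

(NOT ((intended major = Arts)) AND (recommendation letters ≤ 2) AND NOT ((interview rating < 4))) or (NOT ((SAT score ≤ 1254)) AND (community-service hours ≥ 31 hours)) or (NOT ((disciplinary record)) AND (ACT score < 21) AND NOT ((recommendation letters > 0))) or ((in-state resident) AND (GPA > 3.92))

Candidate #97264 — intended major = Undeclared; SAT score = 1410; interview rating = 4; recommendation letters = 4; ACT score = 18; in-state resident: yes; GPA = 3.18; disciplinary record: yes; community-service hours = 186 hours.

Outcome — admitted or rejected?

Admitted

Atomic conditions:
  intended major = Arts: Undeclared == Arts is false
  recommendation letters ≤ 2: 4 ≤ 2 is false
  interview rating < 4: 4 < 4 is false
  SAT score ≤ 1254: 1410 ≤ 1254 is false
  community-service hours ≥ 31 hours: 186 ≥ 31 is true
  disciplinary record: yes → true
  ACT score < 21: 18 < 21 is true
  recommendation letters > 0: 4 > 0 is true
  in-state resident: yes → true
  GPA > 3.92: 3.18 > 3.92 is false
Combine:
[1.1] NOT false = true
[1.3] NOT false = true
[1] true AND false AND true = false
[2.1] NOT false = true
[2] true AND true = true
[3.1] NOT true = false
[3.3] NOT true = false
[3] false AND true AND false = false
[4] true AND false = false
[root] false OR true OR false OR false = true
Overall: true → admitted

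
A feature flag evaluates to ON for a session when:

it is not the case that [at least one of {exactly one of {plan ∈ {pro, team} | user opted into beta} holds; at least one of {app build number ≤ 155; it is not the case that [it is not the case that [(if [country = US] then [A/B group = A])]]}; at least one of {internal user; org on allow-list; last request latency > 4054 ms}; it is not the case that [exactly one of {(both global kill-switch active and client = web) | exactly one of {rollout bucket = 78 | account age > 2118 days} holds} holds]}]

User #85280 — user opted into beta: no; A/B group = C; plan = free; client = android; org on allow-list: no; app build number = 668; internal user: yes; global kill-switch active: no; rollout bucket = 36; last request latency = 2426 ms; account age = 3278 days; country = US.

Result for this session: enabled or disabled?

Atomic conditions:
  plan ∈ {pro, team}: free is not in the set → false
  user opted into beta: no → false
  app build number ≤ 155: 668 ≤ 155 is false
  country = US: US == US is true
  A/B group = A: C == A is false
  internal user: yes → true
  org on allow-list: no → false
  last request latency > 4054 ms: 2426 > 4054 is false
  global kill-switch active: no → false
  client = web: android == web is false
  rollout bucket = 78: 36 == 78 is false
  account age > 2118 days: 3278 > 2118 is true
Combine:
[1.1] exactly-one(false, false) = false
[1.2.2.1.1] true → false = false
[1.2.2.1] NOT false = true
[1.2.2] NOT true = false
[1.2] false OR false = false
[1.3] true OR false OR false = true
[1.4.1.1] false AND false = false
[1.4.1.2] exactly-one(false, true) = true
[1.4.1] exactly-one(false, true) = true
[1.4] NOT true = false
[1] false OR false OR true OR false = true
[root] NOT true = false
Overall: false → disabled

Disabled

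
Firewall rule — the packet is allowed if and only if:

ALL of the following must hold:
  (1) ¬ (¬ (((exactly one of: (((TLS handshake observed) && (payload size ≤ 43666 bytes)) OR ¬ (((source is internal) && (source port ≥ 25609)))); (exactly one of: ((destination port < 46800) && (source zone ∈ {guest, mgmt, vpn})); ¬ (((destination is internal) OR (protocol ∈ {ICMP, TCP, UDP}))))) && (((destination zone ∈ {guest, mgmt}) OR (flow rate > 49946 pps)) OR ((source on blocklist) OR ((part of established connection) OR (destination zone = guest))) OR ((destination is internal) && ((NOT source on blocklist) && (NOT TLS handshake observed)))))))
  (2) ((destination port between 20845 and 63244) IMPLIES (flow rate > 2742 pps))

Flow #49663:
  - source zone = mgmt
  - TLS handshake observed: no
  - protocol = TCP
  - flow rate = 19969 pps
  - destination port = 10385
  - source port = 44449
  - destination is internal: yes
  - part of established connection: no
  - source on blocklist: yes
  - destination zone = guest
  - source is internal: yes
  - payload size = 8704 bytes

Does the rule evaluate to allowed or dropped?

Atomic conditions:
  TLS handshake observed: no → false
  payload size ≤ 43666 bytes: 8704 ≤ 43666 is true
  source is internal: yes → true
  source port ≥ 25609: 44449 ≥ 25609 is true
  destination port < 46800: 10385 < 46800 is true
  source zone ∈ {guest, mgmt, vpn}: mgmt is in the set → true
  destination is internal: yes → true
  protocol ∈ {ICMP, TCP, UDP}: TCP is in the set → true
  destination zone ∈ {guest, mgmt}: guest is in the set → true
  flow rate > 49946 pps: 19969 > 49946 is false
  source on blocklist: yes → true
  part of established connection: no → false
  destination zone = guest: guest == guest is true
  NOT source on blocklist: yes → false
  NOT TLS handshake observed: no → true
  destination port between 20845 and 63244: 10385 in [20845, 63244] is false
  flow rate > 2742 pps: 19969 > 2742 is true
Combine:
[1.1.1.1.1.1] false AND true = false
[1.1.1.1.1.2.1] true AND true = true
[1.1.1.1.1.2] NOT true = false
[1.1.1.1.1] false OR false = false
[1.1.1.1.2.1] true AND true = true
[1.1.1.1.2.2.1] true OR true = true
[1.1.1.1.2.2] NOT true = false
[1.1.1.1.2] exactly-one(true, false) = true
[1.1.1.1] exactly-one(false, true) = true
[1.1.1.2.1] true OR false = true
[1.1.1.2.2.2] false OR true = true
[1.1.1.2.2] true OR true = true
[1.1.1.2.3.2] false AND true = false
[1.1.1.2.3] true AND false = false
[1.1.1.2] true OR true OR false = true
[1.1.1] true AND true = true
[1.1] NOT true = false
[1] NOT false = true
[2] false → true (antecedent false ⇒ implication holds) = true
[root] true AND true = true
Overall: true → allowed

Allowed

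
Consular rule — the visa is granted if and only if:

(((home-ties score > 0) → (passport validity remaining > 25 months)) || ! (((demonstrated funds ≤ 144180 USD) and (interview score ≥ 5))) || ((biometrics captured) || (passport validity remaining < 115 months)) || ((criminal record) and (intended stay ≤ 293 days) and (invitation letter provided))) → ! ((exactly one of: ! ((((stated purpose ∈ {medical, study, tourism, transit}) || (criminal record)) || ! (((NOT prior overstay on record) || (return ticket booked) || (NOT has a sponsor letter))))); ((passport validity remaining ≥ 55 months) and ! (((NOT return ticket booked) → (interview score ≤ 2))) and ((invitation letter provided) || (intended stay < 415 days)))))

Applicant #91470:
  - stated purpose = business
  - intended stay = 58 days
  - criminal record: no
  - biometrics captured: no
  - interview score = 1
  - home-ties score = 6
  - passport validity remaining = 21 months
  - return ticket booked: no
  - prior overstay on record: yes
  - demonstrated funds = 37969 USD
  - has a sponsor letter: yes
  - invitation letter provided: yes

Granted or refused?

Granted

Atomic conditions:
  home-ties score > 0: 6 > 0 is true
  passport validity remaining > 25 months: 21 > 25 is false
  demonstrated funds ≤ 144180 USD: 37969 ≤ 144180 is true
  interview score ≥ 5: 1 ≥ 5 is false
  biometrics captured: no → false
  passport validity remaining < 115 months: 21 < 115 is true
  criminal record: no → false
  intended stay ≤ 293 days: 58 ≤ 293 is true
  invitation letter provided: yes → true
  stated purpose ∈ {medical, study, tourism, transit}: business is not in the set → false
  NOT prior overstay on record: yes → false
  return ticket booked: no → false
  NOT has a sponsor letter: yes → false
  passport validity remaining ≥ 55 months: 21 ≥ 55 is false
  NOT return ticket booked: no → true
  interview score ≤ 2: 1 ≤ 2 is true
  intended stay < 415 days: 58 < 415 is true
Combine:
[1.1] true → false = false
[1.2.1] true AND false = false
[1.2] NOT false = true
[1.3] false OR true = true
[1.4] false AND true AND true = false
[1] false OR true OR true OR false = true
[2.1.1.1.1] false OR false = false
[2.1.1.1.2.1] false OR false OR false = false
[2.1.1.1.2] NOT false = true
[2.1.1.1] false OR true = true
[2.1.1] NOT true = false
[2.1.2.2.1] true → true = true
[2.1.2.2] NOT true = false
[2.1.2.3] true OR true = true
[2.1.2] false AND false AND true = false
[2.1] exactly-one(false, false) = false
[2] NOT false = true
[root] true → true = true
Overall: true → granted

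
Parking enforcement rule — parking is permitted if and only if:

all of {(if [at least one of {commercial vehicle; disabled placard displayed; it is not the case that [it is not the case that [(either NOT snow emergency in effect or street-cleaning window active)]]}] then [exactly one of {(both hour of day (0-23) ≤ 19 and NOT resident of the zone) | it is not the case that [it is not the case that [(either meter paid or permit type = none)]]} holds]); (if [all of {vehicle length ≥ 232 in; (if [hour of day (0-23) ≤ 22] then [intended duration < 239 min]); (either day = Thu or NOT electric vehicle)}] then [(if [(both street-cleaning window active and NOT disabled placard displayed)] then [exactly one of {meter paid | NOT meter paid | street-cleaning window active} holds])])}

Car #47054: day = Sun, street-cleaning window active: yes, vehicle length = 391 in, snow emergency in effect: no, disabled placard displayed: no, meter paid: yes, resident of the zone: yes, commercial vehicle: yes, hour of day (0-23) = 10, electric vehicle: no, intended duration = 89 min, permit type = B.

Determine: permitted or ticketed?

Atomic conditions:
  commercial vehicle: yes → true
  disabled placard displayed: no → false
  NOT snow emergency in effect: no → true
  street-cleaning window active: yes → true
  hour of day (0-23) ≤ 19: 10 ≤ 19 is true
  NOT resident of the zone: yes → false
  meter paid: yes → true
  permit type = none: B == none is false
  vehicle length ≥ 232 in: 391 ≥ 232 is true
  hour of day (0-23) ≤ 22: 10 ≤ 22 is true
  intended duration < 239 min: 89 < 239 is true
  day = Thu: Sun == Thu is false
  NOT electric vehicle: no → true
  NOT disabled placard displayed: no → true
  NOT meter paid: yes → false
Combine:
[1.1.3.1.1] true OR true = true
[1.1.3.1] NOT true = false
[1.1.3] NOT false = true
[1.1] true OR false OR true = true
[1.2.1] true AND false = false
[1.2.2.1.1] true OR false = true
[1.2.2.1] NOT true = false
[1.2.2] NOT false = true
[1.2] exactly-one(false, true) = true
[1] true → true = true
[2.1.2] true → true = true
[2.1.3] false OR true = true
[2.1] true AND true AND true = true
[2.2.1] true AND true = true
[2.2.2] exactly-one(true, false, true) = false
[2.2] true → false = false
[2] true → false = false
[root] true AND false = false
Overall: false → ticketed

Ticketed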